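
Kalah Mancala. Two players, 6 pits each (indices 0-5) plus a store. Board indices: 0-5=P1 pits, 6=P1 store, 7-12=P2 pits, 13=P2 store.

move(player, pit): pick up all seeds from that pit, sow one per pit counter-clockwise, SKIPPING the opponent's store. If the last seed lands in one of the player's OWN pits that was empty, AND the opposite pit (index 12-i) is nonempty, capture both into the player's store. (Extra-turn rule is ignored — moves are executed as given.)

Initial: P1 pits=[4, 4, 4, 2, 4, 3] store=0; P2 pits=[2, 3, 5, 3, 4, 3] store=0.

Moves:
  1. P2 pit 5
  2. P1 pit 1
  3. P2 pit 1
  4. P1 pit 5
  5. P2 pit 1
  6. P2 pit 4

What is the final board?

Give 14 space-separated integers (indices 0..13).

Move 1: P2 pit5 -> P1=[5,5,4,2,4,3](0) P2=[2,3,5,3,4,0](1)
Move 2: P1 pit1 -> P1=[5,0,5,3,5,4](1) P2=[2,3,5,3,4,0](1)
Move 3: P2 pit1 -> P1=[5,0,5,3,5,4](1) P2=[2,0,6,4,5,0](1)
Move 4: P1 pit5 -> P1=[5,0,5,3,5,0](2) P2=[3,1,7,4,5,0](1)
Move 5: P2 pit1 -> P1=[5,0,5,3,5,0](2) P2=[3,0,8,4,5,0](1)
Move 6: P2 pit4 -> P1=[6,1,6,3,5,0](2) P2=[3,0,8,4,0,1](2)

Answer: 6 1 6 3 5 0 2 3 0 8 4 0 1 2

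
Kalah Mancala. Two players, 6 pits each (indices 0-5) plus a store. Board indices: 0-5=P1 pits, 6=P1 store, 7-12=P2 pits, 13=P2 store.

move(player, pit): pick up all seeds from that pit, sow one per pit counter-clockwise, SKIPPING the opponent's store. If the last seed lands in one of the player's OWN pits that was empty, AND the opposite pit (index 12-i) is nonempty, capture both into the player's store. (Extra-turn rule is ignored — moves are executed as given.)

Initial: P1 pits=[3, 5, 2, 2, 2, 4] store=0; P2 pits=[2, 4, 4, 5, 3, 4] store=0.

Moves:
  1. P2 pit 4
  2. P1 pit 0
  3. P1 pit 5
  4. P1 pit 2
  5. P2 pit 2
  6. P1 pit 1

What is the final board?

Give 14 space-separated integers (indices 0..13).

Move 1: P2 pit4 -> P1=[4,5,2,2,2,4](0) P2=[2,4,4,5,0,5](1)
Move 2: P1 pit0 -> P1=[0,6,3,3,3,4](0) P2=[2,4,4,5,0,5](1)
Move 3: P1 pit5 -> P1=[0,6,3,3,3,0](1) P2=[3,5,5,5,0,5](1)
Move 4: P1 pit2 -> P1=[0,6,0,4,4,0](5) P2=[0,5,5,5,0,5](1)
Move 5: P2 pit2 -> P1=[1,6,0,4,4,0](5) P2=[0,5,0,6,1,6](2)
Move 6: P1 pit1 -> P1=[1,0,1,5,5,1](6) P2=[1,5,0,6,1,6](2)

Answer: 1 0 1 5 5 1 6 1 5 0 6 1 6 2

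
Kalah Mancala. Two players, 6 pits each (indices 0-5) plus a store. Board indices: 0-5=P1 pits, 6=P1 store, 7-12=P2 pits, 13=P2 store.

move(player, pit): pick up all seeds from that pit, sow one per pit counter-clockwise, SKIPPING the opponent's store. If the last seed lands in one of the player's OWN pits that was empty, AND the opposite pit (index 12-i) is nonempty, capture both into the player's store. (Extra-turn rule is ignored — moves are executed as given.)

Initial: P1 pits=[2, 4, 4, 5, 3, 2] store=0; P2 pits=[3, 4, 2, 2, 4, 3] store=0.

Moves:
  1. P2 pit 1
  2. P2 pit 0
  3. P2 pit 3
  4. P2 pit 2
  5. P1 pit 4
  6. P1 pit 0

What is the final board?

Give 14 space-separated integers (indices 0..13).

Move 1: P2 pit1 -> P1=[2,4,4,5,3,2](0) P2=[3,0,3,3,5,4](0)
Move 2: P2 pit0 -> P1=[2,4,4,5,3,2](0) P2=[0,1,4,4,5,4](0)
Move 3: P2 pit3 -> P1=[3,4,4,5,3,2](0) P2=[0,1,4,0,6,5](1)
Move 4: P2 pit2 -> P1=[3,4,4,5,3,2](0) P2=[0,1,0,1,7,6](2)
Move 5: P1 pit4 -> P1=[3,4,4,5,0,3](1) P2=[1,1,0,1,7,6](2)
Move 6: P1 pit0 -> P1=[0,5,5,6,0,3](1) P2=[1,1,0,1,7,6](2)

Answer: 0 5 5 6 0 3 1 1 1 0 1 7 6 2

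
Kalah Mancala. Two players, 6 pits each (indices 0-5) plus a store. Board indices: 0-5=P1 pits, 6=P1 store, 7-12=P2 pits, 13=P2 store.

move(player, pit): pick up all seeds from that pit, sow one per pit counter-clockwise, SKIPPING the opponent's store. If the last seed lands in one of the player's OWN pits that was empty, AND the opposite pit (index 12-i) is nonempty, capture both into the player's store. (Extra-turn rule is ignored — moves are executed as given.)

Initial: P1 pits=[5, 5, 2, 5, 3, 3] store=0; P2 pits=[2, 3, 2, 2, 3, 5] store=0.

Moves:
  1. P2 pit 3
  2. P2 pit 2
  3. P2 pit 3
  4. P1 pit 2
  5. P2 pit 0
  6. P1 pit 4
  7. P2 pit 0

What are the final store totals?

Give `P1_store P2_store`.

Answer: 1 7

Derivation:
Move 1: P2 pit3 -> P1=[5,5,2,5,3,3](0) P2=[2,3,2,0,4,6](0)
Move 2: P2 pit2 -> P1=[5,5,2,5,3,3](0) P2=[2,3,0,1,5,6](0)
Move 3: P2 pit3 -> P1=[5,5,2,5,3,3](0) P2=[2,3,0,0,6,6](0)
Move 4: P1 pit2 -> P1=[5,5,0,6,4,3](0) P2=[2,3,0,0,6,6](0)
Move 5: P2 pit0 -> P1=[5,5,0,0,4,3](0) P2=[0,4,0,0,6,6](7)
Move 6: P1 pit4 -> P1=[5,5,0,0,0,4](1) P2=[1,5,0,0,6,6](7)
Move 7: P2 pit0 -> P1=[5,5,0,0,0,4](1) P2=[0,6,0,0,6,6](7)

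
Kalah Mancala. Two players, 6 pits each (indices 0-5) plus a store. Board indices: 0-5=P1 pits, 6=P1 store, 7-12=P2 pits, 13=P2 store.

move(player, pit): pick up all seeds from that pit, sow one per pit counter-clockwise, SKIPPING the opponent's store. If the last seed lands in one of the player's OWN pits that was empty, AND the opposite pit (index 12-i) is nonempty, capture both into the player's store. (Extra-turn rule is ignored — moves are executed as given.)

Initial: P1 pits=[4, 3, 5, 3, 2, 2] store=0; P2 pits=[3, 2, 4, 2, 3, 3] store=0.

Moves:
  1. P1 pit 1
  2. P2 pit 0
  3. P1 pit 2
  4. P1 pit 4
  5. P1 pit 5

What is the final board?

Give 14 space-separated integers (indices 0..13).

Answer: 4 0 0 5 0 0 3 3 6 6 3 3 3 0

Derivation:
Move 1: P1 pit1 -> P1=[4,0,6,4,3,2](0) P2=[3,2,4,2,3,3](0)
Move 2: P2 pit0 -> P1=[4,0,6,4,3,2](0) P2=[0,3,5,3,3,3](0)
Move 3: P1 pit2 -> P1=[4,0,0,5,4,3](1) P2=[1,4,5,3,3,3](0)
Move 4: P1 pit4 -> P1=[4,0,0,5,0,4](2) P2=[2,5,5,3,3,3](0)
Move 5: P1 pit5 -> P1=[4,0,0,5,0,0](3) P2=[3,6,6,3,3,3](0)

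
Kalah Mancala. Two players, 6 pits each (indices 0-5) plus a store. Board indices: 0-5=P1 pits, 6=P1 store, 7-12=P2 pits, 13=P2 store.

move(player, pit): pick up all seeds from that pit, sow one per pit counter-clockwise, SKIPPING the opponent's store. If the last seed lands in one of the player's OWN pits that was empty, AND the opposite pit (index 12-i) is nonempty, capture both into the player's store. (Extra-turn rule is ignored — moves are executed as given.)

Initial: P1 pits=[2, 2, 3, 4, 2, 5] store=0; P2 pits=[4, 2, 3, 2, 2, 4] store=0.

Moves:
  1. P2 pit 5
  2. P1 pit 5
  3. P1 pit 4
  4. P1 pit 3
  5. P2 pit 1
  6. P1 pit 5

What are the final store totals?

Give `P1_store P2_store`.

Move 1: P2 pit5 -> P1=[3,3,4,4,2,5](0) P2=[4,2,3,2,2,0](1)
Move 2: P1 pit5 -> P1=[3,3,4,4,2,0](1) P2=[5,3,4,3,2,0](1)
Move 3: P1 pit4 -> P1=[3,3,4,4,0,1](2) P2=[5,3,4,3,2,0](1)
Move 4: P1 pit3 -> P1=[3,3,4,0,1,2](3) P2=[6,3,4,3,2,0](1)
Move 5: P2 pit1 -> P1=[3,3,4,0,1,2](3) P2=[6,0,5,4,3,0](1)
Move 6: P1 pit5 -> P1=[3,3,4,0,1,0](4) P2=[7,0,5,4,3,0](1)

Answer: 4 1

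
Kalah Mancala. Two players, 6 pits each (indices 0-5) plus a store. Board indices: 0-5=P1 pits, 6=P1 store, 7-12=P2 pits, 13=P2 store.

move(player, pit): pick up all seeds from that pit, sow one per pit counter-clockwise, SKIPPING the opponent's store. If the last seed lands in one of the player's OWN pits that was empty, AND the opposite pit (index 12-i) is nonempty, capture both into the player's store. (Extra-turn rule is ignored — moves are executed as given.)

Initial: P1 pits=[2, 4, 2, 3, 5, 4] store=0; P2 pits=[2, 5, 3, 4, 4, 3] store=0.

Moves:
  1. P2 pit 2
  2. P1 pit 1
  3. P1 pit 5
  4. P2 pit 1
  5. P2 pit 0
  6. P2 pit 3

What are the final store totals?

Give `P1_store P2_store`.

Answer: 1 2

Derivation:
Move 1: P2 pit2 -> P1=[2,4,2,3,5,4](0) P2=[2,5,0,5,5,4](0)
Move 2: P1 pit1 -> P1=[2,0,3,4,6,5](0) P2=[2,5,0,5,5,4](0)
Move 3: P1 pit5 -> P1=[2,0,3,4,6,0](1) P2=[3,6,1,6,5,4](0)
Move 4: P2 pit1 -> P1=[3,0,3,4,6,0](1) P2=[3,0,2,7,6,5](1)
Move 5: P2 pit0 -> P1=[3,0,3,4,6,0](1) P2=[0,1,3,8,6,5](1)
Move 6: P2 pit3 -> P1=[4,1,4,5,7,0](1) P2=[0,1,3,0,7,6](2)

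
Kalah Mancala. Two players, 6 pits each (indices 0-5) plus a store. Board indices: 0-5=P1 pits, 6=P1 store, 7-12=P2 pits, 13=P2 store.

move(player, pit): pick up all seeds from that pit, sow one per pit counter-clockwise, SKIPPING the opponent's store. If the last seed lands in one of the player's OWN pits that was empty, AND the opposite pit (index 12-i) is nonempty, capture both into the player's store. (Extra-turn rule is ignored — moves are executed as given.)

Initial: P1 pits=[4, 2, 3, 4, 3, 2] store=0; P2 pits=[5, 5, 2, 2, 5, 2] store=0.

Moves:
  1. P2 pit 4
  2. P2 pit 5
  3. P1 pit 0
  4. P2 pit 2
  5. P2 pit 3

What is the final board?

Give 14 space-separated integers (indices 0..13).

Move 1: P2 pit4 -> P1=[5,3,4,4,3,2](0) P2=[5,5,2,2,0,3](1)
Move 2: P2 pit5 -> P1=[6,4,4,4,3,2](0) P2=[5,5,2,2,0,0](2)
Move 3: P1 pit0 -> P1=[0,5,5,5,4,3](1) P2=[5,5,2,2,0,0](2)
Move 4: P2 pit2 -> P1=[0,0,5,5,4,3](1) P2=[5,5,0,3,0,0](8)
Move 5: P2 pit3 -> P1=[0,0,5,5,4,3](1) P2=[5,5,0,0,1,1](9)

Answer: 0 0 5 5 4 3 1 5 5 0 0 1 1 9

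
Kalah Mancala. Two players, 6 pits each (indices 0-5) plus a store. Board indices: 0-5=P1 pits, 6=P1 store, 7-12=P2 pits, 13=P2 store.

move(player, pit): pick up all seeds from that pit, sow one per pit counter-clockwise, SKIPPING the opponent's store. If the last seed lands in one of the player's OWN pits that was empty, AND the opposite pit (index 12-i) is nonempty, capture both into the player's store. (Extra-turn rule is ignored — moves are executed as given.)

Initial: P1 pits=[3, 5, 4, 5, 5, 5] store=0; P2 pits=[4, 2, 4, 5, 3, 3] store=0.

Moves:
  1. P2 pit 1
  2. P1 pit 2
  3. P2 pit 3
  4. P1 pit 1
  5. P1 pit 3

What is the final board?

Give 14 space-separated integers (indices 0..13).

Move 1: P2 pit1 -> P1=[3,5,4,5,5,5](0) P2=[4,0,5,6,3,3](0)
Move 2: P1 pit2 -> P1=[3,5,0,6,6,6](1) P2=[4,0,5,6,3,3](0)
Move 3: P2 pit3 -> P1=[4,6,1,6,6,6](1) P2=[4,0,5,0,4,4](1)
Move 4: P1 pit1 -> P1=[4,0,2,7,7,7](2) P2=[5,0,5,0,4,4](1)
Move 5: P1 pit3 -> P1=[4,0,2,0,8,8](3) P2=[6,1,6,1,4,4](1)

Answer: 4 0 2 0 8 8 3 6 1 6 1 4 4 1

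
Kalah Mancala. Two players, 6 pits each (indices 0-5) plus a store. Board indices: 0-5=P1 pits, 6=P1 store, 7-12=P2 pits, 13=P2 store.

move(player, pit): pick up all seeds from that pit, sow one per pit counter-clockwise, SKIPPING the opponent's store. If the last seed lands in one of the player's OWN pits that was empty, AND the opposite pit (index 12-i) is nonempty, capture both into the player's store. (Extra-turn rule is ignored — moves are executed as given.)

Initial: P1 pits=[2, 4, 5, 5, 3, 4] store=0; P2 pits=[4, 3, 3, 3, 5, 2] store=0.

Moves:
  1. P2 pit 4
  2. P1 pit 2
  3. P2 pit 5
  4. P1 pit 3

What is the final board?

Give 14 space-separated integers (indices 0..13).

Move 1: P2 pit4 -> P1=[3,5,6,5,3,4](0) P2=[4,3,3,3,0,3](1)
Move 2: P1 pit2 -> P1=[3,5,0,6,4,5](1) P2=[5,4,3,3,0,3](1)
Move 3: P2 pit5 -> P1=[4,6,0,6,4,5](1) P2=[5,4,3,3,0,0](2)
Move 4: P1 pit3 -> P1=[4,6,0,0,5,6](2) P2=[6,5,4,3,0,0](2)

Answer: 4 6 0 0 5 6 2 6 5 4 3 0 0 2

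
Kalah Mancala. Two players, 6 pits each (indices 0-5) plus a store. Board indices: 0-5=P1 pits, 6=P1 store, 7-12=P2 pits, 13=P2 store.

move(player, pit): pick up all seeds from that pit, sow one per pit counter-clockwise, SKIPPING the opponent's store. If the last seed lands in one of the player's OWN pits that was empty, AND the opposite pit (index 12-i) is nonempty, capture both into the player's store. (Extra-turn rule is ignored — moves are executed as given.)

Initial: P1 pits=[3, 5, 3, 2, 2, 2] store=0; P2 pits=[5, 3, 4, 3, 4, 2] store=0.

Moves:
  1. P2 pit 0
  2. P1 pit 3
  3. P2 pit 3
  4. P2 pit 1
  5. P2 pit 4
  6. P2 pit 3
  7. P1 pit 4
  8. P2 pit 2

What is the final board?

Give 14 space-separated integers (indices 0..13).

Move 1: P2 pit0 -> P1=[3,5,3,2,2,2](0) P2=[0,4,5,4,5,3](0)
Move 2: P1 pit3 -> P1=[3,5,3,0,3,3](0) P2=[0,4,5,4,5,3](0)
Move 3: P2 pit3 -> P1=[4,5,3,0,3,3](0) P2=[0,4,5,0,6,4](1)
Move 4: P2 pit1 -> P1=[4,5,3,0,3,3](0) P2=[0,0,6,1,7,5](1)
Move 5: P2 pit4 -> P1=[5,6,4,1,4,3](0) P2=[0,0,6,1,0,6](2)
Move 6: P2 pit3 -> P1=[5,0,4,1,4,3](0) P2=[0,0,6,0,0,6](9)
Move 7: P1 pit4 -> P1=[5,0,4,1,0,4](1) P2=[1,1,6,0,0,6](9)
Move 8: P2 pit2 -> P1=[6,1,4,1,0,4](1) P2=[1,1,0,1,1,7](10)

Answer: 6 1 4 1 0 4 1 1 1 0 1 1 7 10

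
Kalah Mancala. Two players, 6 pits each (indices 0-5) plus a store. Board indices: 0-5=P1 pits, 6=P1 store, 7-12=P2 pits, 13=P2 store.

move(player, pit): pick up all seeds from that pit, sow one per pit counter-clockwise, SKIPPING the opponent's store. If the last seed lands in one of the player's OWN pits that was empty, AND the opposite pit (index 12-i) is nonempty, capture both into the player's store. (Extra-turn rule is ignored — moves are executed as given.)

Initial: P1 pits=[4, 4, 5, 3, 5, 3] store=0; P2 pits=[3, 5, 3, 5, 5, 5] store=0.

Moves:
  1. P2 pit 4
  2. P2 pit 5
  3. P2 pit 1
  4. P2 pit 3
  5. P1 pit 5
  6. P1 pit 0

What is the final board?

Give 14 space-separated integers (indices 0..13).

Answer: 0 8 9 5 7 1 2 5 1 4 0 2 2 4

Derivation:
Move 1: P2 pit4 -> P1=[5,5,6,3,5,3](0) P2=[3,5,3,5,0,6](1)
Move 2: P2 pit5 -> P1=[6,6,7,4,6,3](0) P2=[3,5,3,5,0,0](2)
Move 3: P2 pit1 -> P1=[6,6,7,4,6,3](0) P2=[3,0,4,6,1,1](3)
Move 4: P2 pit3 -> P1=[7,7,8,4,6,3](0) P2=[3,0,4,0,2,2](4)
Move 5: P1 pit5 -> P1=[7,7,8,4,6,0](1) P2=[4,1,4,0,2,2](4)
Move 6: P1 pit0 -> P1=[0,8,9,5,7,1](2) P2=[5,1,4,0,2,2](4)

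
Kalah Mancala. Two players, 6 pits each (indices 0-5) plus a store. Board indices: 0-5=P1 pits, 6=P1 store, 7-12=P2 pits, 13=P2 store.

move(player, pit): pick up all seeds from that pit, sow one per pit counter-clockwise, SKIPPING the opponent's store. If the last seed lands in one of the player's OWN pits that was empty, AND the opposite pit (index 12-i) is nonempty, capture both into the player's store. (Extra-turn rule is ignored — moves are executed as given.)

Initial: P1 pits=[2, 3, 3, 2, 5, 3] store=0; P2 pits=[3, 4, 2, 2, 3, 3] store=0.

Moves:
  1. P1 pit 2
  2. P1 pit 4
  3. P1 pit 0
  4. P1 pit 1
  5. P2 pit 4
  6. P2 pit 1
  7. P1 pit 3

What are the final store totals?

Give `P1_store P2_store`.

Answer: 6 2

Derivation:
Move 1: P1 pit2 -> P1=[2,3,0,3,6,4](0) P2=[3,4,2,2,3,3](0)
Move 2: P1 pit4 -> P1=[2,3,0,3,0,5](1) P2=[4,5,3,3,3,3](0)
Move 3: P1 pit0 -> P1=[0,4,0,3,0,5](5) P2=[4,5,3,0,3,3](0)
Move 4: P1 pit1 -> P1=[0,0,1,4,1,6](5) P2=[4,5,3,0,3,3](0)
Move 5: P2 pit4 -> P1=[1,0,1,4,1,6](5) P2=[4,5,3,0,0,4](1)
Move 6: P2 pit1 -> P1=[1,0,1,4,1,6](5) P2=[4,0,4,1,1,5](2)
Move 7: P1 pit3 -> P1=[1,0,1,0,2,7](6) P2=[5,0,4,1,1,5](2)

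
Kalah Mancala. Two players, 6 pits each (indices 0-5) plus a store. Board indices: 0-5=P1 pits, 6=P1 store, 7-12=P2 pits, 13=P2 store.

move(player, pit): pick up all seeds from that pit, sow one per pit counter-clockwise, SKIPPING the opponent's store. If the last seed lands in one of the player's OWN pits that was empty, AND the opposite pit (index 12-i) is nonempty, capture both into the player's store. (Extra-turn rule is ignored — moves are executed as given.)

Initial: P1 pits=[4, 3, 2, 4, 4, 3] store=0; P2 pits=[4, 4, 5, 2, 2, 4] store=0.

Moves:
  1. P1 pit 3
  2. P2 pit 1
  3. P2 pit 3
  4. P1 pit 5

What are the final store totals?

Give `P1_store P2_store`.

Move 1: P1 pit3 -> P1=[4,3,2,0,5,4](1) P2=[5,4,5,2,2,4](0)
Move 2: P2 pit1 -> P1=[4,3,2,0,5,4](1) P2=[5,0,6,3,3,5](0)
Move 3: P2 pit3 -> P1=[4,3,2,0,5,4](1) P2=[5,0,6,0,4,6](1)
Move 4: P1 pit5 -> P1=[4,3,2,0,5,0](2) P2=[6,1,7,0,4,6](1)

Answer: 2 1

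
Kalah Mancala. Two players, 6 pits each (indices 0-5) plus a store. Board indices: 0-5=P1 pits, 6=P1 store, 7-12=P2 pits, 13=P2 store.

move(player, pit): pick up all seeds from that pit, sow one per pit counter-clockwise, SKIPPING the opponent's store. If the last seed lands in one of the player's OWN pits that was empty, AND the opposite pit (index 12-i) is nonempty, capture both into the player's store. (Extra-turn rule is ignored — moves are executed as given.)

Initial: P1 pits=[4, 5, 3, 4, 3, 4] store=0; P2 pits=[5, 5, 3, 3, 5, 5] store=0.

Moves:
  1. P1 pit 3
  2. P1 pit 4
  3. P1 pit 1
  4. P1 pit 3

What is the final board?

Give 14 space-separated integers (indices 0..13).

Answer: 4 0 4 0 2 7 3 7 6 3 3 5 5 0

Derivation:
Move 1: P1 pit3 -> P1=[4,5,3,0,4,5](1) P2=[6,5,3,3,5,5](0)
Move 2: P1 pit4 -> P1=[4,5,3,0,0,6](2) P2=[7,6,3,3,5,5](0)
Move 3: P1 pit1 -> P1=[4,0,4,1,1,7](3) P2=[7,6,3,3,5,5](0)
Move 4: P1 pit3 -> P1=[4,0,4,0,2,7](3) P2=[7,6,3,3,5,5](0)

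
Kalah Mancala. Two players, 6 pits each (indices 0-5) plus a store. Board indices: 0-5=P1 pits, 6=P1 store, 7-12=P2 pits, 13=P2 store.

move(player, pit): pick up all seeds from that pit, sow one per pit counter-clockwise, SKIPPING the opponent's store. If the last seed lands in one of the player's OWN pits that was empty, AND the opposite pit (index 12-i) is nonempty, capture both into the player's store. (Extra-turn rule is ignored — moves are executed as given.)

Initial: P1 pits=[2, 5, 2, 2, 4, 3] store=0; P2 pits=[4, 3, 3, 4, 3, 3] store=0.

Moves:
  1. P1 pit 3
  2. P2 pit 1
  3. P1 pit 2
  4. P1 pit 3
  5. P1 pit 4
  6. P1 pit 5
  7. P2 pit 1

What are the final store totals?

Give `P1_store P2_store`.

Answer: 2 0

Derivation:
Move 1: P1 pit3 -> P1=[2,5,2,0,5,4](0) P2=[4,3,3,4,3,3](0)
Move 2: P2 pit1 -> P1=[2,5,2,0,5,4](0) P2=[4,0,4,5,4,3](0)
Move 3: P1 pit2 -> P1=[2,5,0,1,6,4](0) P2=[4,0,4,5,4,3](0)
Move 4: P1 pit3 -> P1=[2,5,0,0,7,4](0) P2=[4,0,4,5,4,3](0)
Move 5: P1 pit4 -> P1=[2,5,0,0,0,5](1) P2=[5,1,5,6,5,3](0)
Move 6: P1 pit5 -> P1=[2,5,0,0,0,0](2) P2=[6,2,6,7,5,3](0)
Move 7: P2 pit1 -> P1=[2,5,0,0,0,0](2) P2=[6,0,7,8,5,3](0)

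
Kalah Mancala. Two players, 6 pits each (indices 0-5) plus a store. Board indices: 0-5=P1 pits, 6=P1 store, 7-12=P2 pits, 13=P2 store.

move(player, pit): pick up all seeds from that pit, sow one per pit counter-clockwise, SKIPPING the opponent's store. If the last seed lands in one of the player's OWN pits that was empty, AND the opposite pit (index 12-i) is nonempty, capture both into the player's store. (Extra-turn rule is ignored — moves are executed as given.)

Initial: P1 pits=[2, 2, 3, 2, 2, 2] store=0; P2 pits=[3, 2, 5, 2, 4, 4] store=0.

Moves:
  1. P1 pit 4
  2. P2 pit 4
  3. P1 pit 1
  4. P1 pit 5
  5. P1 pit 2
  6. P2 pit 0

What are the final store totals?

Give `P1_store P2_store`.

Move 1: P1 pit4 -> P1=[2,2,3,2,0,3](1) P2=[3,2,5,2,4,4](0)
Move 2: P2 pit4 -> P1=[3,3,3,2,0,3](1) P2=[3,2,5,2,0,5](1)
Move 3: P1 pit1 -> P1=[3,0,4,3,0,3](4) P2=[3,0,5,2,0,5](1)
Move 4: P1 pit5 -> P1=[3,0,4,3,0,0](5) P2=[4,1,5,2,0,5](1)
Move 5: P1 pit2 -> P1=[3,0,0,4,1,1](6) P2=[4,1,5,2,0,5](1)
Move 6: P2 pit0 -> P1=[3,0,0,4,1,1](6) P2=[0,2,6,3,1,5](1)

Answer: 6 1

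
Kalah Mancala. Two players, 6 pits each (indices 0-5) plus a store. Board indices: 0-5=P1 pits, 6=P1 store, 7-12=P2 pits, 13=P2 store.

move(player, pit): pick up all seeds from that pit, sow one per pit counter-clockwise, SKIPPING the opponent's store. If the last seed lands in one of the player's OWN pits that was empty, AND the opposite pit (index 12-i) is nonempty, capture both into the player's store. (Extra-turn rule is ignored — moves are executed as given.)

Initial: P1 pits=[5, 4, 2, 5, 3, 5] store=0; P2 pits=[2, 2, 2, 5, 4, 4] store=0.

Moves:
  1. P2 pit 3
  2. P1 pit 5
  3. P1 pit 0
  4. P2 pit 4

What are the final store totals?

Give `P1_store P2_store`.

Move 1: P2 pit3 -> P1=[6,5,2,5,3,5](0) P2=[2,2,2,0,5,5](1)
Move 2: P1 pit5 -> P1=[6,5,2,5,3,0](1) P2=[3,3,3,1,5,5](1)
Move 3: P1 pit0 -> P1=[0,6,3,6,4,1](2) P2=[3,3,3,1,5,5](1)
Move 4: P2 pit4 -> P1=[1,7,4,6,4,1](2) P2=[3,3,3,1,0,6](2)

Answer: 2 2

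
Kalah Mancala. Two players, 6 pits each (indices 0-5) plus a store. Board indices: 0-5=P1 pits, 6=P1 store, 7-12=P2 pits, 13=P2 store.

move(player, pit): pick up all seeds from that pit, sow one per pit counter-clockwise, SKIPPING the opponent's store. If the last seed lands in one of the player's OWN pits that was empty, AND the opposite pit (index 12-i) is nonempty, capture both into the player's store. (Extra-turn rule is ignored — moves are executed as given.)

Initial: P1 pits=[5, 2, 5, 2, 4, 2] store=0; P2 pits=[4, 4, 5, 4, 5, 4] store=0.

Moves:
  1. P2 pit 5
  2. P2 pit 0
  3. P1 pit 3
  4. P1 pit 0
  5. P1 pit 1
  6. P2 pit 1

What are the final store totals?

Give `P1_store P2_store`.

Move 1: P2 pit5 -> P1=[6,3,6,2,4,2](0) P2=[4,4,5,4,5,0](1)
Move 2: P2 pit0 -> P1=[6,3,6,2,4,2](0) P2=[0,5,6,5,6,0](1)
Move 3: P1 pit3 -> P1=[6,3,6,0,5,3](0) P2=[0,5,6,5,6,0](1)
Move 4: P1 pit0 -> P1=[0,4,7,1,6,4](1) P2=[0,5,6,5,6,0](1)
Move 5: P1 pit1 -> P1=[0,0,8,2,7,5](1) P2=[0,5,6,5,6,0](1)
Move 6: P2 pit1 -> P1=[0,0,8,2,7,5](1) P2=[0,0,7,6,7,1](2)

Answer: 1 2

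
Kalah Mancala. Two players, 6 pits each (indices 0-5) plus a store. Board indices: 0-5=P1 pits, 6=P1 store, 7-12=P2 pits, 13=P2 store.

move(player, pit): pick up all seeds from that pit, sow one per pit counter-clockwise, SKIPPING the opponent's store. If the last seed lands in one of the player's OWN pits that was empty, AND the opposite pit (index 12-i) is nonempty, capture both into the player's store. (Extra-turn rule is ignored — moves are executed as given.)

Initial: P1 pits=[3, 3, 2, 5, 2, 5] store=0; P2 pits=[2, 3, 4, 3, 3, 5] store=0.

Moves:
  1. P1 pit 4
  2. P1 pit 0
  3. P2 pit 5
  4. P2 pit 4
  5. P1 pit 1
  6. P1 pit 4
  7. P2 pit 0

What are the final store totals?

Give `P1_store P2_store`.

Move 1: P1 pit4 -> P1=[3,3,2,5,0,6](1) P2=[2,3,4,3,3,5](0)
Move 2: P1 pit0 -> P1=[0,4,3,6,0,6](1) P2=[2,3,4,3,3,5](0)
Move 3: P2 pit5 -> P1=[1,5,4,7,0,6](1) P2=[2,3,4,3,3,0](1)
Move 4: P2 pit4 -> P1=[2,5,4,7,0,6](1) P2=[2,3,4,3,0,1](2)
Move 5: P1 pit1 -> P1=[2,0,5,8,1,7](2) P2=[2,3,4,3,0,1](2)
Move 6: P1 pit4 -> P1=[2,0,5,8,0,8](2) P2=[2,3,4,3,0,1](2)
Move 7: P2 pit0 -> P1=[2,0,5,8,0,8](2) P2=[0,4,5,3,0,1](2)

Answer: 2 2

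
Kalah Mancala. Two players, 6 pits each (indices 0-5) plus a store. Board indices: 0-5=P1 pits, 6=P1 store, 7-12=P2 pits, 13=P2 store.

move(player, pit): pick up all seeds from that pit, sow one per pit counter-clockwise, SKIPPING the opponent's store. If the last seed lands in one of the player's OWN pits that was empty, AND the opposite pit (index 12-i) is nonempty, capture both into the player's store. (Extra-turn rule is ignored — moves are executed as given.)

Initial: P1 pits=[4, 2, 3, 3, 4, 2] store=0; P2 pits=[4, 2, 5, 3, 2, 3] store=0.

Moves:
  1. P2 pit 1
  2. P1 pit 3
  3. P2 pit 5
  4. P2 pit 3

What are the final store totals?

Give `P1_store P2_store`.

Answer: 1 2

Derivation:
Move 1: P2 pit1 -> P1=[4,2,3,3,4,2](0) P2=[4,0,6,4,2,3](0)
Move 2: P1 pit3 -> P1=[4,2,3,0,5,3](1) P2=[4,0,6,4,2,3](0)
Move 3: P2 pit5 -> P1=[5,3,3,0,5,3](1) P2=[4,0,6,4,2,0](1)
Move 4: P2 pit3 -> P1=[6,3,3,0,5,3](1) P2=[4,0,6,0,3,1](2)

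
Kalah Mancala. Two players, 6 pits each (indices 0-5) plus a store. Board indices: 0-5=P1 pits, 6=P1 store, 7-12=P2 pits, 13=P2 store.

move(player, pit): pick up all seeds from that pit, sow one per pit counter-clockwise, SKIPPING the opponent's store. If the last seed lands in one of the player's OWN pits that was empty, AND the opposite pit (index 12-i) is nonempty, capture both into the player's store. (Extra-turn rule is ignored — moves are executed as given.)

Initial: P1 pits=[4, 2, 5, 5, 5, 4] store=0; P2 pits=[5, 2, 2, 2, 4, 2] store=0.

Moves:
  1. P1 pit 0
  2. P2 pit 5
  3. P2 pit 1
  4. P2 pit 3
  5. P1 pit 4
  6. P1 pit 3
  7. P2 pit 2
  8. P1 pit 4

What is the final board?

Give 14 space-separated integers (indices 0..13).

Move 1: P1 pit0 -> P1=[0,3,6,6,6,4](0) P2=[5,2,2,2,4,2](0)
Move 2: P2 pit5 -> P1=[1,3,6,6,6,4](0) P2=[5,2,2,2,4,0](1)
Move 3: P2 pit1 -> P1=[1,3,6,6,6,4](0) P2=[5,0,3,3,4,0](1)
Move 4: P2 pit3 -> P1=[1,3,6,6,6,4](0) P2=[5,0,3,0,5,1](2)
Move 5: P1 pit4 -> P1=[1,3,6,6,0,5](1) P2=[6,1,4,1,5,1](2)
Move 6: P1 pit3 -> P1=[1,3,6,0,1,6](2) P2=[7,2,5,1,5,1](2)
Move 7: P2 pit2 -> P1=[2,3,6,0,1,6](2) P2=[7,2,0,2,6,2](3)
Move 8: P1 pit4 -> P1=[2,3,6,0,0,7](2) P2=[7,2,0,2,6,2](3)

Answer: 2 3 6 0 0 7 2 7 2 0 2 6 2 3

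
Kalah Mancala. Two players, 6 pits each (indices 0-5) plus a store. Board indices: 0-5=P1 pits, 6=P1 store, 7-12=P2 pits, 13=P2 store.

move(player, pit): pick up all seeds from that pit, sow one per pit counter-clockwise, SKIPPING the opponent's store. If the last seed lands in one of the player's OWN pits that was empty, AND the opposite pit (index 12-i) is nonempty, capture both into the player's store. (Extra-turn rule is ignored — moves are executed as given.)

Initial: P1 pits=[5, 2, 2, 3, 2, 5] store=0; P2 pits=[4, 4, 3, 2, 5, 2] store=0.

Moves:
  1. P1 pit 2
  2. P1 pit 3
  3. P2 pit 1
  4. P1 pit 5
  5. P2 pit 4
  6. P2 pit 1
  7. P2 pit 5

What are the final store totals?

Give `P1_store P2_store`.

Answer: 2 2

Derivation:
Move 1: P1 pit2 -> P1=[5,2,0,4,3,5](0) P2=[4,4,3,2,5,2](0)
Move 2: P1 pit3 -> P1=[5,2,0,0,4,6](1) P2=[5,4,3,2,5,2](0)
Move 3: P2 pit1 -> P1=[5,2,0,0,4,6](1) P2=[5,0,4,3,6,3](0)
Move 4: P1 pit5 -> P1=[5,2,0,0,4,0](2) P2=[6,1,5,4,7,3](0)
Move 5: P2 pit4 -> P1=[6,3,1,1,5,0](2) P2=[6,1,5,4,0,4](1)
Move 6: P2 pit1 -> P1=[6,3,1,1,5,0](2) P2=[6,0,6,4,0,4](1)
Move 7: P2 pit5 -> P1=[7,4,2,1,5,0](2) P2=[6,0,6,4,0,0](2)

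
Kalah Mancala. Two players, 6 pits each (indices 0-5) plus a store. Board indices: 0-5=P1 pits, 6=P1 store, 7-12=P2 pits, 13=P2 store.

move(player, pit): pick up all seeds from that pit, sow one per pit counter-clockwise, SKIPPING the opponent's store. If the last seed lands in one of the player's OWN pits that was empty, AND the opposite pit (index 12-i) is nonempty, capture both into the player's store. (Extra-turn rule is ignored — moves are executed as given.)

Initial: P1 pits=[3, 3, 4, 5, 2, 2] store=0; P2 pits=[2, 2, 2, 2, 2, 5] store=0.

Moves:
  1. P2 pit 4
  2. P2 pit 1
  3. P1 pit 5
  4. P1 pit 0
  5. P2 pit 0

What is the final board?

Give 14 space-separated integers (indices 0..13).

Answer: 0 4 5 6 2 0 1 0 1 4 4 0 6 1

Derivation:
Move 1: P2 pit4 -> P1=[3,3,4,5,2,2](0) P2=[2,2,2,2,0,6](1)
Move 2: P2 pit1 -> P1=[3,3,4,5,2,2](0) P2=[2,0,3,3,0,6](1)
Move 3: P1 pit5 -> P1=[3,3,4,5,2,0](1) P2=[3,0,3,3,0,6](1)
Move 4: P1 pit0 -> P1=[0,4,5,6,2,0](1) P2=[3,0,3,3,0,6](1)
Move 5: P2 pit0 -> P1=[0,4,5,6,2,0](1) P2=[0,1,4,4,0,6](1)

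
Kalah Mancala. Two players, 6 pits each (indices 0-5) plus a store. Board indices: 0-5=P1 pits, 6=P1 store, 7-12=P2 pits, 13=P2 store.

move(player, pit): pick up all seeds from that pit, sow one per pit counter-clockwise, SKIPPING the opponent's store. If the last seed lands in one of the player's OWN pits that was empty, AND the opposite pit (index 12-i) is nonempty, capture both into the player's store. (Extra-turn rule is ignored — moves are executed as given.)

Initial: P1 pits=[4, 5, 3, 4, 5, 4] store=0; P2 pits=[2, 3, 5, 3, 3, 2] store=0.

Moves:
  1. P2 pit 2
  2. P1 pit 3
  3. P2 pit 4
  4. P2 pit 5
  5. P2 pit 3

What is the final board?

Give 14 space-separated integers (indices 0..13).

Move 1: P2 pit2 -> P1=[5,5,3,4,5,4](0) P2=[2,3,0,4,4,3](1)
Move 2: P1 pit3 -> P1=[5,5,3,0,6,5](1) P2=[3,3,0,4,4,3](1)
Move 3: P2 pit4 -> P1=[6,6,3,0,6,5](1) P2=[3,3,0,4,0,4](2)
Move 4: P2 pit5 -> P1=[7,7,4,0,6,5](1) P2=[3,3,0,4,0,0](3)
Move 5: P2 pit3 -> P1=[8,7,4,0,6,5](1) P2=[3,3,0,0,1,1](4)

Answer: 8 7 4 0 6 5 1 3 3 0 0 1 1 4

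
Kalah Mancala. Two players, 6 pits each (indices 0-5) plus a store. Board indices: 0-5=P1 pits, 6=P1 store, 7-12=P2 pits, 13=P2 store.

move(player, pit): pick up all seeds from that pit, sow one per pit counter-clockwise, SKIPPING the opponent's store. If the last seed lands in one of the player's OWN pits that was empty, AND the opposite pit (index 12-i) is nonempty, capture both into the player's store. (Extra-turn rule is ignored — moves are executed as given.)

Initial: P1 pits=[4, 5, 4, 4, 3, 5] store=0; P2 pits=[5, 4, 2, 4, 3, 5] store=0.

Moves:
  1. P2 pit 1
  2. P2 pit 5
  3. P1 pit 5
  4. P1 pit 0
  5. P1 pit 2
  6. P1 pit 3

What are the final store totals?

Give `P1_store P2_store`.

Answer: 10 1

Derivation:
Move 1: P2 pit1 -> P1=[4,5,4,4,3,5](0) P2=[5,0,3,5,4,6](0)
Move 2: P2 pit5 -> P1=[5,6,5,5,4,5](0) P2=[5,0,3,5,4,0](1)
Move 3: P1 pit5 -> P1=[5,6,5,5,4,0](1) P2=[6,1,4,6,4,0](1)
Move 4: P1 pit0 -> P1=[0,7,6,6,5,0](8) P2=[0,1,4,6,4,0](1)
Move 5: P1 pit2 -> P1=[0,7,0,7,6,1](9) P2=[1,2,4,6,4,0](1)
Move 6: P1 pit3 -> P1=[0,7,0,0,7,2](10) P2=[2,3,5,7,4,0](1)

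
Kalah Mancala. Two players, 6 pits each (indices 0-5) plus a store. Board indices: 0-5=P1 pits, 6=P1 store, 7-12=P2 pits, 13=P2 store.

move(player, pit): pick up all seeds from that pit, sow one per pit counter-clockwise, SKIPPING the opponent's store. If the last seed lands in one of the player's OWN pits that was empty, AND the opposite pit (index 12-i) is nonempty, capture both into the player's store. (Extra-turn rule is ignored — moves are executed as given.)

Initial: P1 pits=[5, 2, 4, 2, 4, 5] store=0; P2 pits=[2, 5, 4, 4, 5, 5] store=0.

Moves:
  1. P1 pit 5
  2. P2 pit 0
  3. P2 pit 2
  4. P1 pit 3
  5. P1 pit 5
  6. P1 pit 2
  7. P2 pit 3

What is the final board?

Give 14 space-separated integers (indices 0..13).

Move 1: P1 pit5 -> P1=[5,2,4,2,4,0](1) P2=[3,6,5,5,5,5](0)
Move 2: P2 pit0 -> P1=[5,2,4,2,4,0](1) P2=[0,7,6,6,5,5](0)
Move 3: P2 pit2 -> P1=[6,3,4,2,4,0](1) P2=[0,7,0,7,6,6](1)
Move 4: P1 pit3 -> P1=[6,3,4,0,5,1](1) P2=[0,7,0,7,6,6](1)
Move 5: P1 pit5 -> P1=[6,3,4,0,5,0](2) P2=[0,7,0,7,6,6](1)
Move 6: P1 pit2 -> P1=[6,3,0,1,6,1](3) P2=[0,7,0,7,6,6](1)
Move 7: P2 pit3 -> P1=[7,4,1,2,6,1](3) P2=[0,7,0,0,7,7](2)

Answer: 7 4 1 2 6 1 3 0 7 0 0 7 7 2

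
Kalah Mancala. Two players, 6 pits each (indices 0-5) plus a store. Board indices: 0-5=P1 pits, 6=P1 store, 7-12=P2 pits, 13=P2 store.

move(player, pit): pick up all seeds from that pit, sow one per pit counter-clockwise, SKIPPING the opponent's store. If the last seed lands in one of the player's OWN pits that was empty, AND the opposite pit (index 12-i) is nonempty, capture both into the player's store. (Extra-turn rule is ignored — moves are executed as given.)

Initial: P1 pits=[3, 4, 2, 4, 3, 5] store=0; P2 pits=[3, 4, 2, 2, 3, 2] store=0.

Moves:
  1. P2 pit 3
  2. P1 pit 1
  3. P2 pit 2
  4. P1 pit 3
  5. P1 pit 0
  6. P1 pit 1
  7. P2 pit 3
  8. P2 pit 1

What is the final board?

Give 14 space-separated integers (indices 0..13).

Move 1: P2 pit3 -> P1=[3,4,2,4,3,5](0) P2=[3,4,2,0,4,3](0)
Move 2: P1 pit1 -> P1=[3,0,3,5,4,6](0) P2=[3,4,2,0,4,3](0)
Move 3: P2 pit2 -> P1=[3,0,3,5,4,6](0) P2=[3,4,0,1,5,3](0)
Move 4: P1 pit3 -> P1=[3,0,3,0,5,7](1) P2=[4,5,0,1,5,3](0)
Move 5: P1 pit0 -> P1=[0,1,4,1,5,7](1) P2=[4,5,0,1,5,3](0)
Move 6: P1 pit1 -> P1=[0,0,5,1,5,7](1) P2=[4,5,0,1,5,3](0)
Move 7: P2 pit3 -> P1=[0,0,5,1,5,7](1) P2=[4,5,0,0,6,3](0)
Move 8: P2 pit1 -> P1=[0,0,5,1,5,7](1) P2=[4,0,1,1,7,4](1)

Answer: 0 0 5 1 5 7 1 4 0 1 1 7 4 1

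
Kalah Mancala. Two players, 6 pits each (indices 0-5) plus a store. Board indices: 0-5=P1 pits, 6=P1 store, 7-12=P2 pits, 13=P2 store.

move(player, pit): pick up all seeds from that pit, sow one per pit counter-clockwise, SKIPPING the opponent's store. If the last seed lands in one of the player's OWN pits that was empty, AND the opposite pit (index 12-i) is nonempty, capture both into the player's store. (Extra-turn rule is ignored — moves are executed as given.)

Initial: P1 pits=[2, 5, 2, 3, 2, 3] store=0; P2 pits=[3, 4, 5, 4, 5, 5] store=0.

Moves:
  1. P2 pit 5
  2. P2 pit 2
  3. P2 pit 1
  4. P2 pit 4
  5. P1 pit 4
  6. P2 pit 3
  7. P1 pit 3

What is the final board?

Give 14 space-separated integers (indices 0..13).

Move 1: P2 pit5 -> P1=[3,6,3,4,2,3](0) P2=[3,4,5,4,5,0](1)
Move 2: P2 pit2 -> P1=[4,6,3,4,2,3](0) P2=[3,4,0,5,6,1](2)
Move 3: P2 pit1 -> P1=[4,6,3,4,2,3](0) P2=[3,0,1,6,7,2](2)
Move 4: P2 pit4 -> P1=[5,7,4,5,3,3](0) P2=[3,0,1,6,0,3](3)
Move 5: P1 pit4 -> P1=[5,7,4,5,0,4](1) P2=[4,0,1,6,0,3](3)
Move 6: P2 pit3 -> P1=[6,8,5,5,0,4](1) P2=[4,0,1,0,1,4](4)
Move 7: P1 pit3 -> P1=[6,8,5,0,1,5](2) P2=[5,1,1,0,1,4](4)

Answer: 6 8 5 0 1 5 2 5 1 1 0 1 4 4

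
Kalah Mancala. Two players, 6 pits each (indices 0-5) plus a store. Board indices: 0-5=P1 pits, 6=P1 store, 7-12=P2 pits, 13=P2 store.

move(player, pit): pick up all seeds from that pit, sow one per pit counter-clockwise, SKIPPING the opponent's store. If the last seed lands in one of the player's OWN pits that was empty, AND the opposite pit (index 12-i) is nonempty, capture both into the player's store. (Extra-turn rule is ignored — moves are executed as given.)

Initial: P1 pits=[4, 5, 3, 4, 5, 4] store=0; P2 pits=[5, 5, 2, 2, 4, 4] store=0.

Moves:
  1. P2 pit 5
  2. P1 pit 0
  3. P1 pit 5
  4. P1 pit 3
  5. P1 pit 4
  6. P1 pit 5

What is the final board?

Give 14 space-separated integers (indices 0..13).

Move 1: P2 pit5 -> P1=[5,6,4,4,5,4](0) P2=[5,5,2,2,4,0](1)
Move 2: P1 pit0 -> P1=[0,7,5,5,6,5](0) P2=[5,5,2,2,4,0](1)
Move 3: P1 pit5 -> P1=[0,7,5,5,6,0](1) P2=[6,6,3,3,4,0](1)
Move 4: P1 pit3 -> P1=[0,7,5,0,7,1](2) P2=[7,7,3,3,4,0](1)
Move 5: P1 pit4 -> P1=[0,7,5,0,0,2](3) P2=[8,8,4,4,5,0](1)
Move 6: P1 pit5 -> P1=[0,7,5,0,0,0](4) P2=[9,8,4,4,5,0](1)

Answer: 0 7 5 0 0 0 4 9 8 4 4 5 0 1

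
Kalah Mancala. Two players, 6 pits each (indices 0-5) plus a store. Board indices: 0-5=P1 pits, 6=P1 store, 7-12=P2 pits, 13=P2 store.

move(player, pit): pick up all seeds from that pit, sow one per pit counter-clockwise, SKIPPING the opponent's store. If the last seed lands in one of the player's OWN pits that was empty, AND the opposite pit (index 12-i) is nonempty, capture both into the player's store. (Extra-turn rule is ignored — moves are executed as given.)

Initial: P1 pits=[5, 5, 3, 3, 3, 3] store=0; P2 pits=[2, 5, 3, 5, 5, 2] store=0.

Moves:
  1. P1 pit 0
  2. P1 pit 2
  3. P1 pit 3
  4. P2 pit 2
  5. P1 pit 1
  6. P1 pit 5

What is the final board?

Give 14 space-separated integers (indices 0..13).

Move 1: P1 pit0 -> P1=[0,6,4,4,4,4](0) P2=[2,5,3,5,5,2](0)
Move 2: P1 pit2 -> P1=[0,6,0,5,5,5](1) P2=[2,5,3,5,5,2](0)
Move 3: P1 pit3 -> P1=[0,6,0,0,6,6](2) P2=[3,6,3,5,5,2](0)
Move 4: P2 pit2 -> P1=[0,6,0,0,6,6](2) P2=[3,6,0,6,6,3](0)
Move 5: P1 pit1 -> P1=[0,0,1,1,7,7](3) P2=[4,6,0,6,6,3](0)
Move 6: P1 pit5 -> P1=[0,0,1,1,7,0](4) P2=[5,7,1,7,7,4](0)

Answer: 0 0 1 1 7 0 4 5 7 1 7 7 4 0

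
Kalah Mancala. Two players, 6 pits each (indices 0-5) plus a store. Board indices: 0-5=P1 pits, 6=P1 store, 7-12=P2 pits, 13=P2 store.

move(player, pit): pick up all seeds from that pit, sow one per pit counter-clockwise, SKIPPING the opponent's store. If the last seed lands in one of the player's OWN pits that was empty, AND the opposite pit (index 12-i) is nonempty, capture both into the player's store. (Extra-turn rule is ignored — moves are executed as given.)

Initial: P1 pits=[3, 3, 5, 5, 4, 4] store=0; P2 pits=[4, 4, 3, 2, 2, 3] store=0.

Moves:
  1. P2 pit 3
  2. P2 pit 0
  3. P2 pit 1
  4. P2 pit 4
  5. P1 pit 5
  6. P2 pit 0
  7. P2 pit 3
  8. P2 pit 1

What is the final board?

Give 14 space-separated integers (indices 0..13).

Answer: 4 4 0 5 4 0 1 0 0 7 0 1 7 9

Derivation:
Move 1: P2 pit3 -> P1=[3,3,5,5,4,4](0) P2=[4,4,3,0,3,4](0)
Move 2: P2 pit0 -> P1=[3,3,5,5,4,4](0) P2=[0,5,4,1,4,4](0)
Move 3: P2 pit1 -> P1=[3,3,5,5,4,4](0) P2=[0,0,5,2,5,5](1)
Move 4: P2 pit4 -> P1=[4,4,6,5,4,4](0) P2=[0,0,5,2,0,6](2)
Move 5: P1 pit5 -> P1=[4,4,6,5,4,0](1) P2=[1,1,6,2,0,6](2)
Move 6: P2 pit0 -> P1=[4,4,6,5,4,0](1) P2=[0,2,6,2,0,6](2)
Move 7: P2 pit3 -> P1=[4,4,6,5,4,0](1) P2=[0,2,6,0,1,7](2)
Move 8: P2 pit1 -> P1=[4,4,0,5,4,0](1) P2=[0,0,7,0,1,7](9)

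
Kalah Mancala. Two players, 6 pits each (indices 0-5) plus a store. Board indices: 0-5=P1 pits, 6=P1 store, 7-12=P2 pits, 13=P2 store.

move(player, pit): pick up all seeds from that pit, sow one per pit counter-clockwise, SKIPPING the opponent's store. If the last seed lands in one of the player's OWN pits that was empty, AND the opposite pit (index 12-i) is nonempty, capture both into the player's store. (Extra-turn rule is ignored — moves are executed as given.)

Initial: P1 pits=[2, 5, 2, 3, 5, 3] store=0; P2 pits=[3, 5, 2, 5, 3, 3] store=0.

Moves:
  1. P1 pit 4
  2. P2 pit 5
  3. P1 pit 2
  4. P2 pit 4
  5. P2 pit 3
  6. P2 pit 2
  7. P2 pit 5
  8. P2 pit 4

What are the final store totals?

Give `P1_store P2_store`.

Move 1: P1 pit4 -> P1=[2,5,2,3,0,4](1) P2=[4,6,3,5,3,3](0)
Move 2: P2 pit5 -> P1=[3,6,2,3,0,4](1) P2=[4,6,3,5,3,0](1)
Move 3: P1 pit2 -> P1=[3,6,0,4,0,4](8) P2=[4,0,3,5,3,0](1)
Move 4: P2 pit4 -> P1=[4,6,0,4,0,4](8) P2=[4,0,3,5,0,1](2)
Move 5: P2 pit3 -> P1=[5,7,0,4,0,4](8) P2=[4,0,3,0,1,2](3)
Move 6: P2 pit2 -> P1=[5,7,0,4,0,4](8) P2=[4,0,0,1,2,3](3)
Move 7: P2 pit5 -> P1=[6,8,0,4,0,4](8) P2=[4,0,0,1,2,0](4)
Move 8: P2 pit4 -> P1=[6,8,0,4,0,4](8) P2=[4,0,0,1,0,1](5)

Answer: 8 5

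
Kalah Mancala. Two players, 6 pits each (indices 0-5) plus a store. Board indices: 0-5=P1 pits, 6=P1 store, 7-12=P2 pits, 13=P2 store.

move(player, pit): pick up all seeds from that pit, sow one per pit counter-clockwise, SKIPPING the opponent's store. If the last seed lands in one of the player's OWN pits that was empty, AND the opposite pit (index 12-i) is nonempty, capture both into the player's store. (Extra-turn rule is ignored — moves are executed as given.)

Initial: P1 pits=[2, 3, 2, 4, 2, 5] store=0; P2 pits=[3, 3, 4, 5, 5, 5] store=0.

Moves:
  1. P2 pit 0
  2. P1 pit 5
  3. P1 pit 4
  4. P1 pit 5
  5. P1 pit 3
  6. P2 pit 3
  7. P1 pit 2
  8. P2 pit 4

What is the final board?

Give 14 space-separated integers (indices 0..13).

Answer: 4 5 1 3 2 2 4 2 5 6 0 0 7 2

Derivation:
Move 1: P2 pit0 -> P1=[2,3,2,4,2,5](0) P2=[0,4,5,6,5,5](0)
Move 2: P1 pit5 -> P1=[2,3,2,4,2,0](1) P2=[1,5,6,7,5,5](0)
Move 3: P1 pit4 -> P1=[2,3,2,4,0,1](2) P2=[1,5,6,7,5,5](0)
Move 4: P1 pit5 -> P1=[2,3,2,4,0,0](3) P2=[1,5,6,7,5,5](0)
Move 5: P1 pit3 -> P1=[2,3,2,0,1,1](4) P2=[2,5,6,7,5,5](0)
Move 6: P2 pit3 -> P1=[3,4,3,1,1,1](4) P2=[2,5,6,0,6,6](1)
Move 7: P1 pit2 -> P1=[3,4,0,2,2,2](4) P2=[2,5,6,0,6,6](1)
Move 8: P2 pit4 -> P1=[4,5,1,3,2,2](4) P2=[2,5,6,0,0,7](2)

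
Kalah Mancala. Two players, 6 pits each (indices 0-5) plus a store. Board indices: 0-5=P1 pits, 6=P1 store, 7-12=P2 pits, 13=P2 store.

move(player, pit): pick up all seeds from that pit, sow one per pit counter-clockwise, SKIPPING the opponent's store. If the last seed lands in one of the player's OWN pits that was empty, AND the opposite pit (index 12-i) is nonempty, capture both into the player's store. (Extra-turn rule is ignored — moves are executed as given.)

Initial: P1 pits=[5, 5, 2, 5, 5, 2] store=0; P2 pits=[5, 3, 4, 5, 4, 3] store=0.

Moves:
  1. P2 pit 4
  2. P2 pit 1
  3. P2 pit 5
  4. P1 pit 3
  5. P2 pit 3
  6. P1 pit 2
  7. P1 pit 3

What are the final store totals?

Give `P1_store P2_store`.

Answer: 2 10

Derivation:
Move 1: P2 pit4 -> P1=[6,6,2,5,5,2](0) P2=[5,3,4,5,0,4](1)
Move 2: P2 pit1 -> P1=[6,0,2,5,5,2](0) P2=[5,0,5,6,0,4](8)
Move 3: P2 pit5 -> P1=[7,1,3,5,5,2](0) P2=[5,0,5,6,0,0](9)
Move 4: P1 pit3 -> P1=[7,1,3,0,6,3](1) P2=[6,1,5,6,0,0](9)
Move 5: P2 pit3 -> P1=[8,2,4,0,6,3](1) P2=[6,1,5,0,1,1](10)
Move 6: P1 pit2 -> P1=[8,2,0,1,7,4](2) P2=[6,1,5,0,1,1](10)
Move 7: P1 pit3 -> P1=[8,2,0,0,8,4](2) P2=[6,1,5,0,1,1](10)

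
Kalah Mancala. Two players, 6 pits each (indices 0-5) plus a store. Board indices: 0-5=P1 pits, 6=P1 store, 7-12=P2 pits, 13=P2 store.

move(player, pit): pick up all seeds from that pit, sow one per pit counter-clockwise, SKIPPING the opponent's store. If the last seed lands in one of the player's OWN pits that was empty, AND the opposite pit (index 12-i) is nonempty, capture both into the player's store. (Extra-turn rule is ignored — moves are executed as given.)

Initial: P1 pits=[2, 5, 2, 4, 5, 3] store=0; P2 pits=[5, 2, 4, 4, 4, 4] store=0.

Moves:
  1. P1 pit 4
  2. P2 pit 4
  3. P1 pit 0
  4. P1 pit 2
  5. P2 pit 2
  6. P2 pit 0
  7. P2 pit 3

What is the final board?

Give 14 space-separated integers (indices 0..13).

Answer: 2 8 1 6 1 5 1 0 4 1 0 3 8 4

Derivation:
Move 1: P1 pit4 -> P1=[2,5,2,4,0,4](1) P2=[6,3,5,4,4,4](0)
Move 2: P2 pit4 -> P1=[3,6,2,4,0,4](1) P2=[6,3,5,4,0,5](1)
Move 3: P1 pit0 -> P1=[0,7,3,5,0,4](1) P2=[6,3,5,4,0,5](1)
Move 4: P1 pit2 -> P1=[0,7,0,6,1,5](1) P2=[6,3,5,4,0,5](1)
Move 5: P2 pit2 -> P1=[1,7,0,6,1,5](1) P2=[6,3,0,5,1,6](2)
Move 6: P2 pit0 -> P1=[1,7,0,6,1,5](1) P2=[0,4,1,6,2,7](3)
Move 7: P2 pit3 -> P1=[2,8,1,6,1,5](1) P2=[0,4,1,0,3,8](4)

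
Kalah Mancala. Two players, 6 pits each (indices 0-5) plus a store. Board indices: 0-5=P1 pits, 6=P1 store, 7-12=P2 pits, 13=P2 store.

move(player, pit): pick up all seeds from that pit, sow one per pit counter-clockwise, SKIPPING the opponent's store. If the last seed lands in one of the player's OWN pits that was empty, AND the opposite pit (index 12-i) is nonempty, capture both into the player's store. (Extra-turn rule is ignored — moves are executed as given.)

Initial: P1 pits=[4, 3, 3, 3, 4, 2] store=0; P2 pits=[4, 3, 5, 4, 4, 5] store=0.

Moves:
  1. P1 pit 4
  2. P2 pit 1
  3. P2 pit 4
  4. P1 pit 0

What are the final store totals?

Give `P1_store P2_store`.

Move 1: P1 pit4 -> P1=[4,3,3,3,0,3](1) P2=[5,4,5,4,4,5](0)
Move 2: P2 pit1 -> P1=[4,3,3,3,0,3](1) P2=[5,0,6,5,5,6](0)
Move 3: P2 pit4 -> P1=[5,4,4,3,0,3](1) P2=[5,0,6,5,0,7](1)
Move 4: P1 pit0 -> P1=[0,5,5,4,1,4](1) P2=[5,0,6,5,0,7](1)

Answer: 1 1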